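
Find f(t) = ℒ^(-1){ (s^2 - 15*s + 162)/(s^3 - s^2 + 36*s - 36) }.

Factor the denominator: s^3 - s^2 + 36*s - 36 = (s - 1)*(s^2 + 36).
Partial fraction decomposition gives [4/(s - 1)] + [-3*s/(s^2 + 36)] + [-18/(s^2 + 36)].
Invert each term: 4/(s - 1) ↔ 4e^(t); -3·s/(s^2 + 36) ↔ -3cos(6t); -3·6/(s^2 + 36) ↔ -3sin(6t).

f(t) = 4*exp(t) - 3*sin(6*t) - 3*cos(6*t)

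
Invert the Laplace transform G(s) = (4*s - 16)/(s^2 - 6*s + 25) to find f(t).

f(t) = -exp(3*t)*sin(4*t) + 4*exp(3*t)*cos(4*t)

Complete the square in the denominator: s^2 - 6*s + 25 = (s - 3)^2 + 4^2.
Split the numerator to match: 4*s - 16 = 4·(s - 3) - 1·4.
Invert each term: 4·(s - 3)/((s - 3)^2 + 16) ↔ 4e^(3t)cos(4t); -1·4/((s - 3)^2 + 16) ↔ -e^(3t)sin(4t).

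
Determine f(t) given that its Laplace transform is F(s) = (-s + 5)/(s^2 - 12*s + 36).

f(t) = -t*exp(6*t) - exp(6*t)

Factor the denominator: s^2 - 12*s + 36 = (s - 6)^2.
Partial fraction decomposition gives [-1/(s - 6)] + [-1/(s - 6)^2].
Invert each term: -1/(s - 6) ↔ -e^(6t); -1/(s - 6)^2 ↔ -t·e^(6t).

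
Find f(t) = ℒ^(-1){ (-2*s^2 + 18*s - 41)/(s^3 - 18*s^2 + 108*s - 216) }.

Factor the denominator: s^3 - 18*s^2 + 108*s - 216 = (s - 6)^3.
Partial fraction decomposition gives [-2/(s - 6)] + [-6/(s - 6)^2] + [-5/(s - 6)^3].
Invert each term: -2/(s - 6) ↔ -2e^(6t); -6/(s - 6)^2 ↔ -6t·e^(6t); -5/(s - 6)^3 ↔ (-5/2)t^2·e^(6t).

f(t) = -5*t^2*exp(6*t)/2 - 6*t*exp(6*t) - 2*exp(6*t)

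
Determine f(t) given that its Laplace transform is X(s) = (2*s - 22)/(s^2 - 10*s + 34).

f(t) = -4*exp(5*t)*sin(3*t) + 2*exp(5*t)*cos(3*t)

Complete the square in the denominator: s^2 - 10*s + 34 = (s - 5)^2 + 3^2.
Split the numerator to match: 2*s - 22 = 2·(s - 5) - 4·3.
Invert each term: 2·(s - 5)/((s - 5)^2 + 9) ↔ 2e^(5t)cos(3t); -4·3/((s - 5)^2 + 9) ↔ -4e^(5t)sin(3t).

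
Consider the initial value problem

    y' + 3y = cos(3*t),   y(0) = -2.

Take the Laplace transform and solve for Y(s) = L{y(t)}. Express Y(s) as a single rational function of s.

Y(s) = (-2*s^2 + s - 18)/(s^3 + 3*s^2 + 9*s + 27)

Apply the Laplace transform to the equation.
Using L{y'} = sY - y(0) = sY - (-2), the left side becomes (s + 3)Y - (-2).
The right side is L{cos(3*t)} = s/(s^2 + 9).
So (s + 3)Y = s/(s^2 + 9) + (-2).
Solve for Y(s) and write it as one ratio of polynomials.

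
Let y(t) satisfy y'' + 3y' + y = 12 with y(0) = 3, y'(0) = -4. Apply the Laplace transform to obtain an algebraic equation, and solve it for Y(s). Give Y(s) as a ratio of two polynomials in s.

Take the Laplace transform of both sides.
Using L{y''} = s^2 Y - s·y(0) - y'(0) and L{y'} = sY - y(0), with y(0) = 3, y'(0) = -4, the left side becomes (s^2 + 3*s + 1)Y - (3*s + 5).
The right side is L{12} = 12/s.
So (s^2 + 3*s + 1)Y = 12/s + (3*s + 5).
Isolate Y and clear denominators.

Y(s) = (3*s^2 + 5*s + 12)/(s^3 + 3*s^2 + s)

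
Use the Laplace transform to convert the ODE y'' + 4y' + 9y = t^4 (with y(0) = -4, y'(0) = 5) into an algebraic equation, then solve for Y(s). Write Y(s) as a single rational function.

Y(s) = (-4*s^6 - 11*s^5 + 24)/(s^7 + 4*s^6 + 9*s^5)

Apply the Laplace transform to the equation.
The derivative rules (L{y''} = s^2 Y - s·y(0) - y'(0) and L{y'} = sY - y(0), with y(0) = -4, y'(0) = 5) turn the left side into (s^2 + 4*s + 9)Y - (-4*s - 11).
The right side is L{t^4} = 24/s^5.
So (s^2 + 4*s + 9)Y = 24/s^5 + (-4*s - 11).
Divide through and combine into a single rational function.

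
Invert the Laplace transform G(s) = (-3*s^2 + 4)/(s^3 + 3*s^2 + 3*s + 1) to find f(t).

Factor the denominator: s^3 + 3*s^2 + 3*s + 1 = (s + 1)^3.
Partial fraction decomposition gives [-3/(s + 1)] + [6/(s + 1)^2] + [(s + 1)^(-3)].
Invert each term: -3/(s + 1) ↔ -3e^(-t); 6/(s + 1)^2 ↔ 6t·e^(-t); 1/(s + 1)^3 ↔ (1/2)t^2·e^(-t).

f(t) = t^2*exp(-t)/2 + 6*t*exp(-t) - 3*exp(-t)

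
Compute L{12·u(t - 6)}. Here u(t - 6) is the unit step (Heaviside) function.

12*exp(-6*s)/s

By the second shifting theorem, L{u(t - c)·g(t - c)} = e^(-cs)·G(s) with c = 6 and G(s) = L{g(t)}.
L{12} = 12/s.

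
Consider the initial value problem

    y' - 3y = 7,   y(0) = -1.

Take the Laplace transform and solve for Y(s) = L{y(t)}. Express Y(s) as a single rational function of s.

Y(s) = (-s + 7)/(s^2 - 3*s)

Take the Laplace transform of both sides.
The derivative rules (L{y'} = sY - y(0) = sY - (-1)) turn the left side into (s - 3)Y - (-1).
The right side is L{7} = 7/s.
So (s - 3)Y = 7/s + (-1).
Divide through and combine into a single rational function.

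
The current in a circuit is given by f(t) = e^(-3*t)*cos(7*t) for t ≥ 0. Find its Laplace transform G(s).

G(s) = (s + 3)/((s + 3)^2 + 49)

L{cos(7t)} = s/(s^2 + 49).
By the first shifting theorem, multiplying by e^(-3t) replaces s with s + 3.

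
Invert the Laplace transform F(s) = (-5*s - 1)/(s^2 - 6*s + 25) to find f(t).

Complete the square in the denominator: s^2 - 6*s + 25 = (s - 3)^2 + 4^2.
Split the numerator to match: -5*s - 1 = -5·(s - 3) - 4·4.
Invert each term: -5·(s - 3)/((s - 3)^2 + 16) ↔ -5e^(3t)cos(4t); -4·4/((s - 3)^2 + 16) ↔ -4e^(3t)sin(4t).

f(t) = -4*exp(3*t)*sin(4*t) - 5*exp(3*t)*cos(4*t)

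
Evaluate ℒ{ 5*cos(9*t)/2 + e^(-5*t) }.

5*s/(2*(s^2 + 81)) + 1/(s + 5)

The transform is linear, so treat each term independently.
(5/2)·[L{cos(9t)} = s/(s^2 + 81)]; L{e^(-5t)} = 1/(s + 5).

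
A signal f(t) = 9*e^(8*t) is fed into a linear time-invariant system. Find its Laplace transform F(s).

L{9} = 9/s.
By the first shifting theorem, multiplying by e^(8t) replaces s with s - 8.

F(s) = 9/(s - 8)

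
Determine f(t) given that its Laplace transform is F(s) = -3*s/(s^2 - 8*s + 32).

Complete the square in the denominator: s^2 - 8*s + 32 = (s - 4)^2 + 4^2.
Split the numerator to match: -3*s = -3·(s - 4) - 3·4.
Invert each term: -3·(s - 4)/((s - 4)^2 + 16) ↔ -3e^(4t)cos(4t); -3·4/((s - 4)^2 + 16) ↔ -3e^(4t)sin(4t).

f(t) = -3*exp(4*t)*sin(4*t) - 3*exp(4*t)*cos(4*t)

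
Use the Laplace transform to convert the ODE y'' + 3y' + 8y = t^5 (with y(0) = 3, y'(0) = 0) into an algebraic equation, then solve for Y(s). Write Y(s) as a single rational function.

Laplace-transform each side.
With L{y''} = s^2 Y - s·y(0) - y'(0) and L{y'} = sY - y(0), with y(0) = 3, y'(0) = 0: the LHS transforms to (s^2 + 3*s + 8)Y - (3*s + 9).
The right side is L{t^5} = 120/s^6.
So (s^2 + 3*s + 8)Y = 120/s^6 + (3*s + 9).
Solve for Y(s) and write it as one ratio of polynomials.

Y(s) = (3*s^7 + 9*s^6 + 120)/(s^8 + 3*s^7 + 8*s^6)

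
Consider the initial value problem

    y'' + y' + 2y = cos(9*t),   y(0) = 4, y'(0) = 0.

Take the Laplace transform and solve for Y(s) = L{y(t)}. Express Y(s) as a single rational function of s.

Y(s) = (4*s^3 + 4*s^2 + 325*s + 324)/(s^4 + s^3 + 83*s^2 + 81*s + 162)

Transform both sides with L{·}.
The derivative rules (L{y''} = s^2 Y - s·y(0) - y'(0) and L{y'} = sY - y(0), with y(0) = 4, y'(0) = 0) turn the left side into (s^2 + s + 2)Y - (4*s + 4).
The right side is L{cos(9*t)} = s/(s^2 + 81).
So (s^2 + s + 2)Y = s/(s^2 + 81) + (4*s + 4).
Divide through and combine into a single rational function.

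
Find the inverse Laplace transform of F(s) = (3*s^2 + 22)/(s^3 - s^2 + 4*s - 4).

Factor the denominator: s^3 - s^2 + 4*s - 4 = (s - 1)*(s^2 + 4).
Partial fraction decomposition gives [5/(s - 1)] + [-2*s/(s^2 + 4)] + [-2/(s^2 + 4)].
Invert each term: 5/(s - 1) ↔ 5e^(t); -2·s/(s^2 + 4) ↔ -2cos(2t); -1·2/(s^2 + 4) ↔ -sin(2t).

5*exp(t) - sin(2*t) - 2*cos(2*t)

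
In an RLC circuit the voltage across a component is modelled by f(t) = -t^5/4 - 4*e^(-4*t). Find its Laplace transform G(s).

The transform is linear, so treat each term independently.
(-4)·[L{e^(-4t)} = 1/(s + 4)]; (-1/4)·[L{t^5} = 5!/s^6 = 120/s^6].

G(s) = -4/(s + 4) - 30/s^6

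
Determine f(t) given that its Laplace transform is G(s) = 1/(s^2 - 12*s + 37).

Rewrite the denominator: s^2 - 12*s + 37 = (s - 6)^2 + 1.
The form in (s - 6) signals a first-shifting-theorem factor e^(6t).
Since L{sin(t)} = 1/(s^2 + 1), the inverse is e^(6*t)*sin(t).

f(t) = exp(6*t)*sin(t)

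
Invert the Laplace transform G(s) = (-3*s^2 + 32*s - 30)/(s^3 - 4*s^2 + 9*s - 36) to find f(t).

f(t) = 2*exp(4*t) + 4*sin(3*t) - 5*cos(3*t)

Factor the denominator: s^3 - 4*s^2 + 9*s - 36 = (s - 4)*(s^2 + 9).
Partial fraction decomposition gives [2/(s - 4)] + [-5*s/(s^2 + 9)] + [12/(s^2 + 9)].
Invert each term: 2/(s - 4) ↔ 2e^(4t); -5·s/(s^2 + 9) ↔ -5cos(3t); 4·3/(s^2 + 9) ↔ 4sin(3t).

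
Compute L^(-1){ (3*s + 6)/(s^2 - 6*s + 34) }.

Complete the square in the denominator: s^2 - 6*s + 34 = (s - 3)^2 + 5^2.
Split the numerator to match: 3*s + 6 = 3·(s - 3) + 3·5.
Invert each term: 3·(s - 3)/((s - 3)^2 + 25) ↔ 3e^(3t)cos(5t); 3·5/((s - 3)^2 + 25) ↔ 3e^(3t)sin(5t).

3*exp(3*t)*sin(5*t) + 3*exp(3*t)*cos(5*t)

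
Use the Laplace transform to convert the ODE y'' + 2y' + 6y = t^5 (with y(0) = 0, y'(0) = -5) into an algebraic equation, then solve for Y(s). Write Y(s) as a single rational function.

Take the Laplace transform of both sides.
The derivative rules (L{y''} = s^2 Y - s·y(0) - y'(0) and L{y'} = sY - y(0), with y(0) = 0, y'(0) = -5) turn the left side into (s^2 + 2*s + 6)Y - (-5).
The right side is L{t^5} = 120/s^6.
So (s^2 + 2*s + 6)Y = 120/s^6 + (-5).
Divide through and combine into a single rational function.

Y(s) = (-5*s^6 + 120)/(s^8 + 2*s^7 + 6*s^6)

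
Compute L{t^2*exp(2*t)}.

L{t^2} = 2!/s^3 = 2/s^3.
By the first shifting theorem, multiplying by e^(2t) replaces s with s - 2.

2/(s - 2)^3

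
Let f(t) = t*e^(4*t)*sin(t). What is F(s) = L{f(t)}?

F(s) = 2*(s - 4)/(s^2 - 8*s + 17)^2

L{sin(t)} = 1/(s^2 + 1).
Multiplying by e^(4t) shifts s → s - 4, so L{e^(4*t)*sin(t)} = 1/((s - 4)^2 + 1).
Then apply L{t·g(t)} = -d/ds[G(s)] with G(s) = 1/((s - 4)^2 + 1):
differentiating 1 time and applying the sign gives 2*(s - 4)/(s^2 - 8*s + 17)^2.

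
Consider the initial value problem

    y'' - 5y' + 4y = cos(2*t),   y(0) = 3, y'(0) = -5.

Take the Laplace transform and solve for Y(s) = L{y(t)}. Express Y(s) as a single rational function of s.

Y(s) = (3*s^3 - 20*s^2 + 13*s - 80)/(s^4 - 5*s^3 + 8*s^2 - 20*s + 16)

Laplace-transform each side.
With L{y''} = s^2 Y - s·y(0) - y'(0) and L{y'} = sY - y(0), with y(0) = 3, y'(0) = -5: the LHS transforms to (s^2 - 5*s + 4)Y - (3*s - 20).
The right side is L{cos(2*t)} = s/(s^2 + 4).
So (s^2 - 5*s + 4)Y = s/(s^2 + 4) + (3*s - 20).
Solve for Y(s) and write it as one ratio of polynomials.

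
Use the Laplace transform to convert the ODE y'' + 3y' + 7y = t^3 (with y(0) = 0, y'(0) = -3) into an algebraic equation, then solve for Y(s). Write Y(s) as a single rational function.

Y(s) = (-3*s^4 + 6)/(s^6 + 3*s^5 + 7*s^4)

Take the Laplace transform of both sides.
With L{y''} = s^2 Y - s·y(0) - y'(0) and L{y'} = sY - y(0), with y(0) = 0, y'(0) = -3: the LHS transforms to (s^2 + 3*s + 7)Y - (-3).
The right side is L{t^3} = 6/s^4.
So (s^2 + 3*s + 7)Y = 6/s^4 + (-3).
Solve for Y(s) and write it as one ratio of polynomials.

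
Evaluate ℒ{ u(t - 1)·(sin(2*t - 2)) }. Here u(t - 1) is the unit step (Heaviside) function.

2*exp(-s)/(s^2 + 4)

By the second shifting theorem, L{u(t - c)·g(t - c)} = e^(-cs)·H(s) with c = 1 and H(s) = L{g(t)}.
L{sin(2t)} = 2/(s^2 + 4).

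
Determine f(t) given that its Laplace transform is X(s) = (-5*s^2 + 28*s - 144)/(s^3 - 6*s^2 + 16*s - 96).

f(t) = -3*exp(6*t) + 4*sin(4*t) - 2*cos(4*t)

Factor the denominator: s^3 - 6*s^2 + 16*s - 96 = (s - 6)*(s^2 + 16).
Partial fraction decomposition gives [-3/(s - 6)] + [-2*s/(s^2 + 16)] + [16/(s^2 + 16)].
Invert each term: -3/(s - 6) ↔ -3e^(6t); -2·s/(s^2 + 16) ↔ -2cos(4t); 4·4/(s^2 + 16) ↔ 4sin(4t).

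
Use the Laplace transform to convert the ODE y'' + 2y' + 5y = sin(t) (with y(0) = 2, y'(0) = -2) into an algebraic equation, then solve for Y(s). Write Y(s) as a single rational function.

Y(s) = (2*s^3 + 2*s^2 + 2*s + 3)/(s^4 + 2*s^3 + 6*s^2 + 2*s + 5)

Apply the Laplace transform to the equation.
The derivative rules (L{y''} = s^2 Y - s·y(0) - y'(0) and L{y'} = sY - y(0), with y(0) = 2, y'(0) = -2) turn the left side into (s^2 + 2*s + 5)Y - (2*s + 2).
The right side is L{sin(t)} = 1/(s^2 + 1).
So (s^2 + 2*s + 5)Y = 1/(s^2 + 1) + (2*s + 2).
Solve for Y(s) and write it as one ratio of polynomials.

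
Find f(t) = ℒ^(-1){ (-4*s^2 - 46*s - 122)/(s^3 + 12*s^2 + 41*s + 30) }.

f(t) = -4*exp(-t) - 2*exp(-5*t) + 2*exp(-6*t)

Factor the denominator: s^3 + 12*s^2 + 41*s + 30 = (s + 1)*(s + 5)*(s + 6).
Partial fraction decomposition gives [-4/(s + 1)] + [-2/(s + 5)] + [2/(s + 6)].
Invert each term: -4/(s + 1) ↔ -4e^(-t); -2/(s + 5) ↔ -2e^(-5t); 2/(s + 6) ↔ 2e^(-6t).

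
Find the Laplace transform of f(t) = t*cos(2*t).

L{cos(2t)} = s/(s^2 + 4).
Then apply L{t·g(t)} = -d/ds[G(s)] with G(s) = s/(s^2 + 4):
differentiating 1 time and applying the sign gives (s - 2)*(s + 2)/(s^2 + 4)^2.

(s - 2)*(s + 2)/(s^2 + 4)^2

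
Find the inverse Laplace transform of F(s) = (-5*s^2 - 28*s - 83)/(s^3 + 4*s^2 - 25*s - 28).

-5*exp(4*t) + 2*exp(-t) - 2*exp(-7*t)

Factor the denominator: s^3 + 4*s^2 - 25*s - 28 = (s - 4)*(s + 1)*(s + 7).
Partial fraction decomposition gives [-2/(s + 7)] + [2/(s + 1)] + [-5/(s - 4)].
Invert each term: -2/(s + 7) ↔ -2e^(-7t); 2/(s + 1) ↔ 2e^(-t); -5/(s - 4) ↔ -5e^(4t).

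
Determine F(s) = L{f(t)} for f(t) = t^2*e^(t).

L{e^(t)} = 1/(s - 1).
Then apply L{t^2·g(t)} = (-1)^2 d^2/ds^2[G(s)] with G(s) = 1/(s - 1):
differentiating 2 times and applying the sign gives 2/(s - 1)^3.

F(s) = 2/(s - 1)^3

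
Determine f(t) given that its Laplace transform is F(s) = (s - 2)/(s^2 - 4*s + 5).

Rewrite the denominator: s^2 - 4*s + 5 = (s - 2)^2 + 1.
The form in (s - 2) signals a first-shifting-theorem factor e^(2t).
Since L{cos(t)} = s/(s^2 + 1), the inverse is e^(2*t)*cos(t).

f(t) = exp(2*t)*cos(t)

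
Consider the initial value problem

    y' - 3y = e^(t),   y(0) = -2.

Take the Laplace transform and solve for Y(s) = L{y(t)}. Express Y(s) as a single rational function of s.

Y(s) = (-2*s + 3)/(s^2 - 4*s + 3)

Apply the Laplace transform to the equation.
Using L{y'} = sY - y(0) = sY - (-2), the left side becomes (s - 3)Y - (-2).
The right side is L{e^(t)} = 1/(s - 1).
So (s - 3)Y = 1/(s - 1) + (-2).
Solve for Y(s) and write it as one ratio of polynomials.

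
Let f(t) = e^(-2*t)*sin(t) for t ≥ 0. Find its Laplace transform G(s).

G(s) = 1/((s + 2)^2 + 1)

L{sin(t)} = 1/(s^2 + 1).
By the first shifting theorem, multiplying by e^(-2t) replaces s with s + 2.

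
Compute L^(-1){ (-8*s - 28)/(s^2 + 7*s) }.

-4 - 4*exp(-7*t)

Factor the denominator: s^2 + 7*s = s*(s + 7).
Partial fraction decomposition gives [-4/(s + 7)] + [-4/s].
Invert each term: -4/(s + 7) ↔ -4e^(-7t); -4/(s - 0) ↔ -4e^(0t).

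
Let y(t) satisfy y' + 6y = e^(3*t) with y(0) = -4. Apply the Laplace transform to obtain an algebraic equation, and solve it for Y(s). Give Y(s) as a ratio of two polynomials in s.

Take the Laplace transform of both sides.
Using L{y'} = sY - y(0) = sY - (-4), the left side becomes (s + 6)Y - (-4).
The right side is L{e^(3*t)} = 1/(s - 3).
So (s + 6)Y = 1/(s - 3) + (-4).
Divide through and combine into a single rational function.

Y(s) = (-4*s + 13)/(s^2 + 3*s - 18)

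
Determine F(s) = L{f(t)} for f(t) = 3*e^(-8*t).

L{3} = 3/s.
By the first shifting theorem, multiplying by e^(-8t) replaces s with s + 8.

F(s) = 3/(s + 8)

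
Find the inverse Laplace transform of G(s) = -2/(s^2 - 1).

Since L{sinh(t)} = 1/(s^2 - 1), the inverse is sinh(t), scaled by -2.

-2*sinh(t)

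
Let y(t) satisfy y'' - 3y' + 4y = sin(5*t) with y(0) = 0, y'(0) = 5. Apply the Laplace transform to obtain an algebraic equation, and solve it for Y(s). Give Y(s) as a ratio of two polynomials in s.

Apply the Laplace transform to the equation.
The derivative rules (L{y''} = s^2 Y - s·y(0) - y'(0) and L{y'} = sY - y(0), with y(0) = 0, y'(0) = 5) turn the left side into (s^2 - 3*s + 4)Y - (5).
The right side is L{sin(5*t)} = 5/(s^2 + 25).
So (s^2 - 3*s + 4)Y = 5/(s^2 + 25) + (5).
Solve for Y(s) and write it as one ratio of polynomials.

Y(s) = (5*s^2 + 130)/(s^4 - 3*s^3 + 29*s^2 - 75*s + 100)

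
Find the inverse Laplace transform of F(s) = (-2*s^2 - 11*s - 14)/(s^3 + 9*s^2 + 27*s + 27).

Factor the denominator: s^3 + 9*s^2 + 27*s + 27 = (s + 3)^3.
Partial fraction decomposition gives [-2/(s + 3)] + [(s + 3)^(-2)] + [(s + 3)^(-3)].
Invert each term: -2/(s + 3) ↔ -2e^(-3t); 1/(s + 3)^2 ↔ t·e^(-3t); 1/(s + 3)^3 ↔ (1/2)t^2·e^(-3t).

t^2*exp(-3*t)/2 + t*exp(-3*t) - 2*exp(-3*t)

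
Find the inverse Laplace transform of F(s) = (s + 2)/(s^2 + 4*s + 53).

Rewrite the denominator: s^2 + 4*s + 53 = (s + 2)^2 + 49.
The form in (s + 2) signals a first-shifting-theorem factor e^(-2t).
Since L{cos(7t)} = s/(s^2 + 49), the inverse is e^(-2*t)*cos(7*t).

exp(-2*t)*cos(7*t)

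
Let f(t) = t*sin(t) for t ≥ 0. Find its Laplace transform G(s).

G(s) = 2*s/(s^2 + 1)^2

L{sin(t)} = 1/(s^2 + 1).
Then apply L{t·g(t)} = -d/ds[H(s)] with H(s) = 1/(s^2 + 1):
differentiating 1 time and applying the sign gives 2*s/(s^2 + 1)^2.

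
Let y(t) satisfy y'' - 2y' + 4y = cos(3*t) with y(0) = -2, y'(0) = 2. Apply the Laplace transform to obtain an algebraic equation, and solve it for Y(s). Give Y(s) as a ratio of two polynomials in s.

Y(s) = (-2*s^3 + 6*s^2 - 17*s + 54)/(s^4 - 2*s^3 + 13*s^2 - 18*s + 36)

Take the Laplace transform of both sides.
With L{y''} = s^2 Y - s·y(0) - y'(0) and L{y'} = sY - y(0), with y(0) = -2, y'(0) = 2: the LHS transforms to (s^2 - 2*s + 4)Y - (-2*s + 6).
The right side is L{cos(3*t)} = s/(s^2 + 9).
So (s^2 - 2*s + 4)Y = s/(s^2 + 9) + (-2*s + 6).
Solve for Y(s) and write it as one ratio of polynomials.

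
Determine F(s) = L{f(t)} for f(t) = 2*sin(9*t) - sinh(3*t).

F(s) = 18/(s^2 + 81) - 3/(s^2 - 9)

Apply the Laplace transform termwise.
(2)·[L{sin(9t)} = 9/(s^2 + 81)]; (-1)·[L{sinh(3t)} = 3/(s^2 - 9)].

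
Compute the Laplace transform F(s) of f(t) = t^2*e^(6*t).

F(s) = 2/(s - 6)^3

L{e^(6t)} = 1/(s - 6).
Then apply L{t^2·g(t)} = (-1)^2 d^2/ds^2[G(s)] with G(s) = 1/(s - 6):
differentiating 2 times and applying the sign gives 2/(s - 6)^3.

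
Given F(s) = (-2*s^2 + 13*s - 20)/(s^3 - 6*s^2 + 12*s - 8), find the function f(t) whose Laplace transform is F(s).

f(t) = -t^2*exp(2*t) + 5*t*exp(2*t) - 2*exp(2*t)

Factor the denominator: s^3 - 6*s^2 + 12*s - 8 = (s - 2)^3.
Partial fraction decomposition gives [-2/(s - 2)] + [5/(s - 2)^2] + [-2/(s - 2)^3].
Invert each term: -2/(s - 2) ↔ -2e^(2t); 5/(s - 2)^2 ↔ 5t·e^(2t); -2/(s - 2)^3 ↔ (-1)t^2·e^(2t).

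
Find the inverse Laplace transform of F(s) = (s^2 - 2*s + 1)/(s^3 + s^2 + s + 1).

-sin(t) - cos(t) + 2*exp(-t)

Factor the denominator: s^3 + s^2 + s + 1 = (s + 1)*(s^2 + 1).
Partial fraction decomposition gives [2/(s + 1)] + [-s/(s^2 + 1)] + [-1/(s^2 + 1)].
Invert each term: 2/(s + 1) ↔ 2e^(-t); -1·s/(s^2 + 1) ↔ -cos(t); -1·1/(s^2 + 1) ↔ -sin(t).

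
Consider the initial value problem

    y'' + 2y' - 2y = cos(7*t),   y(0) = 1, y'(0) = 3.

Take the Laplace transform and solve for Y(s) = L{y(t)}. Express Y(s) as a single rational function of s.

Transform both sides with L{·}.
The derivative rules (L{y''} = s^2 Y - s·y(0) - y'(0) and L{y'} = sY - y(0), with y(0) = 1, y'(0) = 3) turn the left side into (s^2 + 2*s - 2)Y - (s + 5).
The right side is L{cos(7*t)} = s/(s^2 + 49).
So (s^2 + 2*s - 2)Y = s/(s^2 + 49) + (s + 5).
Isolate Y and clear denominators.

Y(s) = (s^3 + 5*s^2 + 50*s + 245)/(s^4 + 2*s^3 + 47*s^2 + 98*s - 98)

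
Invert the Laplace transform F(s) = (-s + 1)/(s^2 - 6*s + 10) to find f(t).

f(t) = -2*exp(3*t)*sin(t) - exp(3*t)*cos(t)

Complete the square in the denominator: s^2 - 6*s + 10 = (s - 3)^2 + 1^2.
Split the numerator to match: -s + 1 = -1·(s - 3) - 2·1.
Invert each term: -1·(s - 3)/((s - 3)^2 + 1) ↔ -e^(3t)cos(t); -2·1/((s - 3)^2 + 1) ↔ -2e^(3t)sin(t).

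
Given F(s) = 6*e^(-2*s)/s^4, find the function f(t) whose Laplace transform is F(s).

f(t) = Heaviside(t - 2)*((t - 2)^3)

The factor e^(-2s) signals a time shift by c = 2 (second shifting theorem).
L{t^3} = 3!/s^4 = 6/s^4, so L^-1{6/s^4} = t^3.
Hence the inverse is u(t - 2) times that function evaluated at t - 2.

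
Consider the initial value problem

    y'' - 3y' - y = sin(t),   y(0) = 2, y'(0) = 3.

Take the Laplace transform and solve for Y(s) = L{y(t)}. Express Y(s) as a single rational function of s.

Take the Laplace transform of both sides.
With L{y''} = s^2 Y - s·y(0) - y'(0) and L{y'} = sY - y(0), with y(0) = 2, y'(0) = 3: the LHS transforms to (s^2 - 3*s - 1)Y - (2*s - 3).
The right side is L{sin(t)} = 1/(s^2 + 1).
So (s^2 - 3*s - 1)Y = 1/(s^2 + 1) + (2*s - 3).
Divide through and combine into a single rational function.

Y(s) = (2*s^3 - 3*s^2 + 2*s - 2)/(s^4 - 3*s^3 - 3*s - 1)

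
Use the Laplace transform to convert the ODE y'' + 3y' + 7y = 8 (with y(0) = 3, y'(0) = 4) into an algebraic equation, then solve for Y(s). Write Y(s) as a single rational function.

Take the Laplace transform of both sides.
Using L{y''} = s^2 Y - s·y(0) - y'(0) and L{y'} = sY - y(0), with y(0) = 3, y'(0) = 4, the left side becomes (s^2 + 3*s + 7)Y - (3*s + 13).
The right side is L{8} = 8/s.
So (s^2 + 3*s + 7)Y = 8/s + (3*s + 13).
Isolate Y and clear denominators.

Y(s) = (3*s^2 + 13*s + 8)/(s^3 + 3*s^2 + 7*s)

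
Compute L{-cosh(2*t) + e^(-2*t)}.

-s/(s^2 - 4) + 1/(s + 2)

Apply the Laplace transform termwise.
(-1)·[L{cosh(2t)} = s/(s^2 - 4)]; L{e^(-2t)} = 1/(s + 2).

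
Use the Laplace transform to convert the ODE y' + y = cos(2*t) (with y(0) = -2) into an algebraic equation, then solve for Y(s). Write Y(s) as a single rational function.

Y(s) = (-2*s^2 + s - 8)/(s^3 + s^2 + 4*s + 4)

Apply the Laplace transform to the equation.
With L{y'} = sY - y(0) = sY - (-2): the LHS transforms to (s + 1)Y - (-2).
The right side is L{cos(2*t)} = s/(s^2 + 4).
So (s + 1)Y = s/(s^2 + 4) + (-2).
Isolate Y and clear denominators.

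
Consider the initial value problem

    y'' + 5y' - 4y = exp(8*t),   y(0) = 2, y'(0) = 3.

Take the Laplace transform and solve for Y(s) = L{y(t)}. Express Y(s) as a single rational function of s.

Y(s) = (2*s^2 - 3*s - 103)/(s^3 - 3*s^2 - 44*s + 32)

Transform both sides with L{·}.
The derivative rules (L{y''} = s^2 Y - s·y(0) - y'(0) and L{y'} = sY - y(0), with y(0) = 2, y'(0) = 3) turn the left side into (s^2 + 5*s - 4)Y - (2*s + 13).
The right side is L{exp(8*t)} = 1/(s - 8).
So (s^2 + 5*s - 4)Y = 1/(s - 8) + (2*s + 13).
Isolate Y and clear denominators.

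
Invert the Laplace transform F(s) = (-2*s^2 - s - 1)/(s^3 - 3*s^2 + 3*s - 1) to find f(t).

f(t) = -2*t^2*exp(t) - 5*t*exp(t) - 2*exp(t)

Factor the denominator: s^3 - 3*s^2 + 3*s - 1 = (s - 1)^3.
Partial fraction decomposition gives [-2/(s - 1)] + [-5/(s - 1)^2] + [-4/(s - 1)^3].
Invert each term: -2/(s - 1) ↔ -2e^(t); -5/(s - 1)^2 ↔ -5t·e^(t); -4/(s - 1)^3 ↔ (-2)t^2·e^(t).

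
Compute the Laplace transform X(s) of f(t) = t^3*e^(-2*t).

L{t^3} = 3!/s^4 = 6/s^4.
By the first shifting theorem, multiplying by e^(-2t) replaces s with s + 2.

X(s) = 6/(s + 2)^4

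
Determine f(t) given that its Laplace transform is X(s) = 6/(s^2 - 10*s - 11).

f(t) = exp(5*t)*sinh(6*t)

Rewrite the denominator: s^2 - 10*s - 11 = (s - 5)^2 - 36.
The form in (s - 5) signals a first-shifting-theorem factor e^(5t).
Since L{sinh(6t)} = 6/(s^2 - 36), the inverse is e^(5*t)*sinh(6*t).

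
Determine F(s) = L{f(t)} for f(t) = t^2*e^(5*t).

L{e^(5t)} = 1/(s - 5).
Then apply L{t^2·g(t)} = (-1)^2 d^2/ds^2[G(s)] with G(s) = 1/(s - 5):
differentiating 2 times and applying the sign gives 2/(s - 5)^3.

F(s) = 2/(s - 5)^3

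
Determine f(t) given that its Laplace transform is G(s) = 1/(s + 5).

f(t) = exp(-5*t)

Since L{e^(-5t)} = 1/(s + 5), the inverse is e^(-5*t).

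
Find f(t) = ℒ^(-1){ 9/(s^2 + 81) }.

f(t) = sin(9*t)

Since L{sin(9t)} = 9/(s^2 + 81), the inverse is sin(9*t).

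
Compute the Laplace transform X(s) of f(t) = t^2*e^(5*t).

X(s) = 2/(s - 5)^3

L{e^(5t)} = 1/(s - 5).
Then apply L{t^2·g(t)} = (-1)^2 d^2/ds^2[G(s)] with G(s) = 1/(s - 5):
differentiating 2 times and applying the sign gives 2/(s - 5)^3.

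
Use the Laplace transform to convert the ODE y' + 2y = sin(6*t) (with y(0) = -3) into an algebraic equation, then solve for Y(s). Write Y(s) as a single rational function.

Transform both sides with L{·}.
With L{y'} = sY - y(0) = sY - (-3): the LHS transforms to (s + 2)Y - (-3).
The right side is L{sin(6*t)} = 6/(s^2 + 36).
So (s + 2)Y = 6/(s^2 + 36) + (-3).
Solve for Y(s) and write it as one ratio of polynomials.

Y(s) = (-3*s^2 - 102)/(s^3 + 2*s^2 + 36*s + 72)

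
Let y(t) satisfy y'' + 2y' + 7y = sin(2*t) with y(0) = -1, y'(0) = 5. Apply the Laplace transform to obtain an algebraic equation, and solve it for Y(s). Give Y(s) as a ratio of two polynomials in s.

Apply the Laplace transform to the equation.
The derivative rules (L{y''} = s^2 Y - s·y(0) - y'(0) and L{y'} = sY - y(0), with y(0) = -1, y'(0) = 5) turn the left side into (s^2 + 2*s + 7)Y - (-s + 3).
The right side is L{sin(2*t)} = 2/(s^2 + 4).
So (s^2 + 2*s + 7)Y = 2/(s^2 + 4) + (-s + 3).
Isolate Y and clear denominators.

Y(s) = (-s^3 + 3*s^2 - 4*s + 14)/(s^4 + 2*s^3 + 11*s^2 + 8*s + 28)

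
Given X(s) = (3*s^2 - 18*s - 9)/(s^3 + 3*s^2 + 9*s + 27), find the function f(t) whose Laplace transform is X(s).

f(t) = -5*sin(3*t) - cos(3*t) + 4*exp(-3*t)

Factor the denominator: s^3 + 3*s^2 + 9*s + 27 = (s + 3)*(s^2 + 9).
Partial fraction decomposition gives [4/(s + 3)] + [-s/(s^2 + 9)] + [-15/(s^2 + 9)].
Invert each term: 4/(s + 3) ↔ 4e^(-3t); -1·s/(s^2 + 9) ↔ -cos(3t); -5·3/(s^2 + 9) ↔ -5sin(3t).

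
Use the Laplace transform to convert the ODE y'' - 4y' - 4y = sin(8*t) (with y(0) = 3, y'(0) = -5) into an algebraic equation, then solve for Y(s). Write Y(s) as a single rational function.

Transform both sides with L{·}.
Using L{y''} = s^2 Y - s·y(0) - y'(0) and L{y'} = sY - y(0), with y(0) = 3, y'(0) = -5, the left side becomes (s^2 - 4*s - 4)Y - (3*s - 17).
The right side is L{sin(8*t)} = 8/(s^2 + 64).
So (s^2 - 4*s - 4)Y = 8/(s^2 + 64) + (3*s - 17).
Isolate Y and clear denominators.

Y(s) = (3*s^3 - 17*s^2 + 192*s - 1080)/(s^4 - 4*s^3 + 60*s^2 - 256*s - 256)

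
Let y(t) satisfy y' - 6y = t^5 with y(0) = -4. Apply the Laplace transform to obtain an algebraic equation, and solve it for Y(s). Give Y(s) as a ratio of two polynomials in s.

Laplace-transform each side.
The derivative rules (L{y'} = sY - y(0) = sY - (-4)) turn the left side into (s - 6)Y - (-4).
The right side is L{t^5} = 120/s^6.
So (s - 6)Y = 120/s^6 + (-4).
Divide through and combine into a single rational function.

Y(s) = (-4*s^6 + 120)/(s^7 - 6*s^6)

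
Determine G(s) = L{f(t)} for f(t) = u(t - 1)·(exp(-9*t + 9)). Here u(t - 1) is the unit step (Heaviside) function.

By the second shifting theorem, L{u(t - c)·g(t - c)} = e^(-cs)·H(s) with c = 1 and H(s) = L{g(t)}.
L{e^(-9t)} = 1/(s + 9).

G(s) = exp(-s)/(s + 9)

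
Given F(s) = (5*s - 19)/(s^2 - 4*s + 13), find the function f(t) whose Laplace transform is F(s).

f(t) = -3*exp(2*t)*sin(3*t) + 5*exp(2*t)*cos(3*t)

Complete the square in the denominator: s^2 - 4*s + 13 = (s - 2)^2 + 3^2.
Split the numerator to match: 5*s - 19 = 5·(s - 2) - 3·3.
Invert each term: 5·(s - 2)/((s - 2)^2 + 9) ↔ 5e^(2t)cos(3t); -3·3/((s - 2)^2 + 9) ↔ -3e^(2t)sin(3t).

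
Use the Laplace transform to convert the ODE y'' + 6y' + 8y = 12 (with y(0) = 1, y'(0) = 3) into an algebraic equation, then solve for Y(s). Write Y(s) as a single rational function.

Y(s) = (s^2 + 9*s + 12)/(s^3 + 6*s^2 + 8*s)

Transform both sides with L{·}.
The derivative rules (L{y''} = s^2 Y - s·y(0) - y'(0) and L{y'} = sY - y(0), with y(0) = 1, y'(0) = 3) turn the left side into (s^2 + 6*s + 8)Y - (s + 9).
The right side is L{12} = 12/s.
So (s^2 + 6*s + 8)Y = 12/s + (s + 9).
Solve for Y(s) and write it as one ratio of polynomials.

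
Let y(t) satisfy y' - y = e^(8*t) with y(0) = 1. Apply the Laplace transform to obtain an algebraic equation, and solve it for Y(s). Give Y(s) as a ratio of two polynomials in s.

Y(s) = (s - 7)/(s^2 - 9*s + 8)

Take the Laplace transform of both sides.
Using L{y'} = sY - y(0) = sY - 1, the left side becomes (s - 1)Y - (1).
The right side is L{e^(8*t)} = 1/(s - 8).
So (s - 1)Y = 1/(s - 8) + (1).
Isolate Y and clear denominators.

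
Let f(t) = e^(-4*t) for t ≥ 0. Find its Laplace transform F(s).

F(s) = 1/(s + 4)

L{1} = 1/s.
By the first shifting theorem, multiplying by e^(-4t) replaces s with s + 4.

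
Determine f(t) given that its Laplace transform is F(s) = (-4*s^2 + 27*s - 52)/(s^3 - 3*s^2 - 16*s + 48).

f(t) = -exp(4*t) + exp(3*t) - 4*exp(-4*t)

Factor the denominator: s^3 - 3*s^2 - 16*s + 48 = (s - 4)*(s - 3)*(s + 4).
Partial fraction decomposition gives [-1/(s - 4)] + [1/(s - 3)] + [-4/(s + 4)].
Invert each term: -1/(s - 4) ↔ -e^(4t); 1/(s - 3) ↔ e^(3t); -4/(s + 4) ↔ -4e^(-4t).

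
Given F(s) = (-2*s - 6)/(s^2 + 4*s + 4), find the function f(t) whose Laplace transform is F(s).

f(t) = -2*t*exp(-2*t) - 2*exp(-2*t)

Factor the denominator: s^2 + 4*s + 4 = (s + 2)^2.
Partial fraction decomposition gives [-2/(s + 2)] + [-2/(s + 2)^2].
Invert each term: -2/(s + 2) ↔ -2e^(-2t); -2/(s + 2)^2 ↔ -2t·e^(-2t).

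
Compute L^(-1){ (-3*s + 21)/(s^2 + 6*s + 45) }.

5*exp(-3*t)*sin(6*t) - 3*exp(-3*t)*cos(6*t)

Complete the square in the denominator: s^2 + 6*s + 45 = (s + 3)^2 + 6^2.
Split the numerator to match: -3*s + 21 = -3·(s + 3) + 5·6.
Invert each term: -3·(s + 3)/((s + 3)^2 + 36) ↔ -3e^(-3t)cos(6t); 5·6/((s + 3)^2 + 36) ↔ 5e^(-3t)sin(6t).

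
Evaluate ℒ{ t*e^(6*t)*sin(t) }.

2*(s - 6)/(s^2 - 12*s + 37)^2

L{sin(t)} = 1/(s^2 + 1).
Multiplying by e^(6t) shifts s → s - 6, so L{e^(6*t)*sin(t)} = 1/((s - 6)^2 + 1).
Then apply L{t·g(t)} = -d/ds[H(s)] with H(s) = 1/((s - 6)^2 + 1):
differentiating 1 time and applying the sign gives 2*(s - 6)/(s^2 - 12*s + 37)^2.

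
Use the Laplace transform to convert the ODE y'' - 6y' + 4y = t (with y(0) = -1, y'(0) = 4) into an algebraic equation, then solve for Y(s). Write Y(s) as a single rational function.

Transform both sides with L{·}.
The derivative rules (L{y''} = s^2 Y - s·y(0) - y'(0) and L{y'} = sY - y(0), with y(0) = -1, y'(0) = 4) turn the left side into (s^2 - 6*s + 4)Y - (-s + 10).
The right side is L{t} = s^(-2).
So (s^2 - 6*s + 4)Y = s^(-2) + (-s + 10).
Divide through and combine into a single rational function.

Y(s) = (-s^3 + 10*s^2 + 1)/(s^4 - 6*s^3 + 4*s^2)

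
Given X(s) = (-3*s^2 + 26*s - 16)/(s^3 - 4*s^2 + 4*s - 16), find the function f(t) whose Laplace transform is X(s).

Factor the denominator: s^3 - 4*s^2 + 4*s - 16 = (s - 4)*(s^2 + 4).
Partial fraction decomposition gives [2/(s - 4)] + [-5*s/(s^2 + 4)] + [6/(s^2 + 4)].
Invert each term: 2/(s - 4) ↔ 2e^(4t); -5·s/(s^2 + 4) ↔ -5cos(2t); 3·2/(s^2 + 4) ↔ 3sin(2t).

f(t) = 2*exp(4*t) + 3*sin(2*t) - 5*cos(2*t)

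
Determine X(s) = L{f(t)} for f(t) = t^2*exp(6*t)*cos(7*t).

L{cos(7t)} = s/(s^2 + 49).
Multiplying by e^(6t) shifts s → s - 6, so L{exp(6*t)*cos(7*t)} = (s - 6)/((s - 6)^2 + 49).
Then apply L{t^2·g(t)} = (-1)^2 d^2/ds^2[G(s)] with G(s) = (s - 6)/((s - 6)^2 + 49):
differentiating 2 times and applying the sign gives 2*(s - 6)*(s^2 - 12*s - 111)/(s^2 - 12*s + 85)^3.

X(s) = 2*(s - 6)*(s^2 - 12*s - 111)/(s^2 - 12*s + 85)^3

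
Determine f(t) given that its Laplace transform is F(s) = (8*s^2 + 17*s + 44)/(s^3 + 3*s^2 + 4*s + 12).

f(t) = 4*sin(2*t) + 3*cos(2*t) + 5*exp(-3*t)

Factor the denominator: s^3 + 3*s^2 + 4*s + 12 = (s + 3)*(s^2 + 4).
Partial fraction decomposition gives [5/(s + 3)] + [3*s/(s^2 + 4)] + [8/(s^2 + 4)].
Invert each term: 5/(s + 3) ↔ 5e^(-3t); 3·s/(s^2 + 4) ↔ 3cos(2t); 4·2/(s^2 + 4) ↔ 4sin(2t).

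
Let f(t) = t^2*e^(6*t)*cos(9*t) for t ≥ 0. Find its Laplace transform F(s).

L{cos(9t)} = s/(s^2 + 81).
Multiplying by e^(6t) shifts s → s - 6, so L{e^(6*t)*cos(9*t)} = (s - 6)/((s - 6)^2 + 81).
Then apply L{t^2·g(t)} = (-1)^2 d^2/ds^2[G(s)] with G(s) = (s - 6)/((s - 6)^2 + 81):
differentiating 2 times and applying the sign gives 2*(s - 6)*(s^2 - 12*s - 207)/(s^2 - 12*s + 117)^3.

F(s) = 2*(s - 6)*(s^2 - 12*s - 207)/(s^2 - 12*s + 117)^3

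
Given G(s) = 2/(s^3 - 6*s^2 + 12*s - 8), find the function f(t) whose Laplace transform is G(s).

f(t) = t^2*exp(2*t)

Rewrite the denominator: s^3 - 6*s^2 + 12*s - 8 = (s - 2)^3.
The form in (s - 2) signals a first-shifting-theorem factor e^(2t).
Since L{t^2} = 2!/s^3 = 2/s^3, the inverse is t^2*e^(2*t).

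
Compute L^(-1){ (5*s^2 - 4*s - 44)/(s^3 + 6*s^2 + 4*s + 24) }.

-5*sin(2*t) + cos(2*t) + 4*exp(-6*t)

Factor the denominator: s^3 + 6*s^2 + 4*s + 24 = (s + 6)*(s^2 + 4).
Partial fraction decomposition gives [4/(s + 6)] + [s/(s^2 + 4)] + [-10/(s^2 + 4)].
Invert each term: 4/(s + 6) ↔ 4e^(-6t); 1·s/(s^2 + 4) ↔ cos(2t); -5·2/(s^2 + 4) ↔ -5sin(2t).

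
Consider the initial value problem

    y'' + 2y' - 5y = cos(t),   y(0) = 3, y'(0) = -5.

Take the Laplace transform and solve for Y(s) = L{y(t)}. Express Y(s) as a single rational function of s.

Y(s) = (3*s^3 + s^2 + 4*s + 1)/(s^4 + 2*s^3 - 4*s^2 + 2*s - 5)

Take the Laplace transform of both sides.
Using L{y''} = s^2 Y - s·y(0) - y'(0) and L{y'} = sY - y(0), with y(0) = 3, y'(0) = -5, the left side becomes (s^2 + 2*s - 5)Y - (3*s + 1).
The right side is L{cos(t)} = s/(s^2 + 1).
So (s^2 + 2*s - 5)Y = s/(s^2 + 1) + (3*s + 1).
Divide through and combine into a single rational function.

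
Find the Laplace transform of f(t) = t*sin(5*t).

10*s/(s^2 + 25)^2

L{sin(5t)} = 5/(s^2 + 25).
Then apply L{t·g(t)} = -d/ds[G(s)] with G(s) = 5/(s^2 + 25):
differentiating 1 time and applying the sign gives 10*s/(s^2 + 25)^2.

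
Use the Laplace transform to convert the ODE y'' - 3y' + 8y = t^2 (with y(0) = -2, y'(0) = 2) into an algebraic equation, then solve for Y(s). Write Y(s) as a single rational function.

Y(s) = (-2*s^4 + 8*s^3 + 2)/(s^5 - 3*s^4 + 8*s^3)

Apply the Laplace transform to the equation.
With L{y''} = s^2 Y - s·y(0) - y'(0) and L{y'} = sY - y(0), with y(0) = -2, y'(0) = 2: the LHS transforms to (s^2 - 3*s + 8)Y - (-2*s + 8).
The right side is L{t^2} = 2/s^3.
So (s^2 - 3*s + 8)Y = 2/s^3 + (-2*s + 8).
Divide through and combine into a single rational function.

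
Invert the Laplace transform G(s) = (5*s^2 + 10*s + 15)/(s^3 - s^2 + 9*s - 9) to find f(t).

Factor the denominator: s^3 - s^2 + 9*s - 9 = (s - 1)*(s^2 + 9).
Partial fraction decomposition gives [3/(s - 1)] + [2*s/(s^2 + 9)] + [12/(s^2 + 9)].
Invert each term: 3/(s - 1) ↔ 3e^(t); 2·s/(s^2 + 9) ↔ 2cos(3t); 4·3/(s^2 + 9) ↔ 4sin(3t).

f(t) = 3*exp(t) + 4*sin(3*t) + 2*cos(3*t)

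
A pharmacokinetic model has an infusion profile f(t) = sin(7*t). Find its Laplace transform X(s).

L{sin(7t)} = 7/(s^2 + 49).

X(s) = 7/(s^2 + 49)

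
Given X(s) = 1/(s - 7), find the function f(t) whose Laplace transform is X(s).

Since L{e^(7t)} = 1/(s - 7), the inverse is e^(7*t).

f(t) = exp(7*t)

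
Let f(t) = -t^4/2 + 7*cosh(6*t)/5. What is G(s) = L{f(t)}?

Apply the Laplace transform termwise.
(-1/2)·[L{t^4} = 4!/s^5 = 24/s^5]; (7/5)·[L{cosh(6t)} = s/(s^2 - 36)].

G(s) = 7*s/(5*(s^2 - 36)) - 12/s^5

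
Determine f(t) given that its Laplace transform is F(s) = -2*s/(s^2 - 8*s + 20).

f(t) = -4*exp(4*t)*sin(2*t) - 2*exp(4*t)*cos(2*t)

Complete the square in the denominator: s^2 - 8*s + 20 = (s - 4)^2 + 2^2.
Split the numerator to match: -2*s = -2·(s - 4) - 4·2.
Invert each term: -2·(s - 4)/((s - 4)^2 + 4) ↔ -2e^(4t)cos(2t); -4·2/((s - 4)^2 + 4) ↔ -4e^(4t)sin(2t).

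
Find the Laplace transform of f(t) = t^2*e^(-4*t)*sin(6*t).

36*(s^2 + 8*s + 4)/(s^2 + 8*s + 52)^3

L{sin(6t)} = 6/(s^2 + 36).
Multiplying by e^(-4t) shifts s → s + 4, so L{e^(-4*t)*sin(6*t)} = 6/((s + 4)^2 + 36).
Then apply L{t^2·g(t)} = (-1)^2 d^2/ds^2[G(s)] with G(s) = 6/((s + 4)^2 + 36):
differentiating 2 times and applying the sign gives 36*(s^2 + 8*s + 4)/(s^2 + 8*s + 52)^3.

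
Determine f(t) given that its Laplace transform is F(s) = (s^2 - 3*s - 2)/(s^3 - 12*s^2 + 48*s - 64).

Factor the denominator: s^3 - 12*s^2 + 48*s - 64 = (s - 4)^3.
Partial fraction decomposition gives [1/(s - 4)] + [5/(s - 4)^2] + [2/(s - 4)^3].
Invert each term: 1/(s - 4) ↔ e^(4t); 5/(s - 4)^2 ↔ 5t·e^(4t); 2/(s - 4)^3 ↔ (1)t^2·e^(4t).

f(t) = t^2*exp(4*t) + 5*t*exp(4*t) + exp(4*t)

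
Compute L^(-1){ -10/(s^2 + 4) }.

-5*sin(2*t)

Since L{sin(2t)} = 2/(s^2 + 4), the inverse is sin(2*t), scaled by -5.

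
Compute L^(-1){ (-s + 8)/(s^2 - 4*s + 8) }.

Complete the square in the denominator: s^2 - 4*s + 8 = (s - 2)^2 + 2^2.
Split the numerator to match: -s + 8 = -1·(s - 2) + 3·2.
Invert each term: -1·(s - 2)/((s - 2)^2 + 4) ↔ -e^(2t)cos(2t); 3·2/((s - 2)^2 + 4) ↔ 3e^(2t)sin(2t).

3*exp(2*t)*sin(2*t) - exp(2*t)*cos(2*t)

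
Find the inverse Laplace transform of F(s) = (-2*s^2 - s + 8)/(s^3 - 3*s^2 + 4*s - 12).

Factor the denominator: s^3 - 3*s^2 + 4*s - 12 = (s - 3)*(s^2 + 4).
Partial fraction decomposition gives [-1/(s - 3)] + [-s/(s^2 + 4)] + [-4/(s^2 + 4)].
Invert each term: -1/(s - 3) ↔ -e^(3t); -1·s/(s^2 + 4) ↔ -cos(2t); -2·2/(s^2 + 4) ↔ -2sin(2t).

-exp(3*t) - 2*sin(2*t) - cos(2*t)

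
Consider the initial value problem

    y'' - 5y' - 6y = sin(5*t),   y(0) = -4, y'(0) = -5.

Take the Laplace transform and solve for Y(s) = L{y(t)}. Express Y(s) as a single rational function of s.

Y(s) = (-4*s^3 + 15*s^2 - 100*s + 380)/(s^4 - 5*s^3 + 19*s^2 - 125*s - 150)

Take the Laplace transform of both sides.
Using L{y''} = s^2 Y - s·y(0) - y'(0) and L{y'} = sY - y(0), with y(0) = -4, y'(0) = -5, the left side becomes (s^2 - 5*s - 6)Y - (-4*s + 15).
The right side is L{sin(5*t)} = 5/(s^2 + 25).
So (s^2 - 5*s - 6)Y = 5/(s^2 + 25) + (-4*s + 15).
Isolate Y and clear denominators.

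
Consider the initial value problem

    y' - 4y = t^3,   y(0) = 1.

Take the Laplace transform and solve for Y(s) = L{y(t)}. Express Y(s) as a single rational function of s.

Y(s) = (s^4 + 6)/(s^5 - 4*s^4)

Apply the Laplace transform to the equation.
The derivative rules (L{y'} = sY - y(0) = sY - 1) turn the left side into (s - 4)Y - (1).
The right side is L{t^3} = 6/s^4.
So (s - 4)Y = 6/s^4 + (1).
Divide through and combine into a single rational function.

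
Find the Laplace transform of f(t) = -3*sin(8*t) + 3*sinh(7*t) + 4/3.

-24/(s^2 + 64) + 21/(s^2 - 49) + 4/(3*s)

Apply the Laplace transform termwise.
(3)·[L{sinh(7t)} = 7/(s^2 - 49)]; (-3)·[L{sin(8t)} = 8/(s^2 + 64)]; L{4/3} = (4/3)/s.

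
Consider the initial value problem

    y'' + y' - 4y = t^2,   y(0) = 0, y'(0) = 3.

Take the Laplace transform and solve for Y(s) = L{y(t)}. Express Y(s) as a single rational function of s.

Y(s) = (3*s^3 + 2)/(s^5 + s^4 - 4*s^3)

Apply the Laplace transform to the equation.
Using L{y''} = s^2 Y - s·y(0) - y'(0) and L{y'} = sY - y(0), with y(0) = 0, y'(0) = 3, the left side becomes (s^2 + s - 4)Y - (3).
The right side is L{t^2} = 2/s^3.
So (s^2 + s - 4)Y = 2/s^3 + (3).
Isolate Y and clear denominators.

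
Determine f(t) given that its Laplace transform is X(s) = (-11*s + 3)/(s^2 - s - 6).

f(t) = -6*exp(3*t) - 5*exp(-2*t)

Factor the denominator: s^2 - s - 6 = (s - 3)*(s + 2).
Partial fraction decomposition gives [-5/(s + 2)] + [-6/(s - 3)].
Invert each term: -5/(s + 2) ↔ -5e^(-2t); -6/(s - 3) ↔ -6e^(3t).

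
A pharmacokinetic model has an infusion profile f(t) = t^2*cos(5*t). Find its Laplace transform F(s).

L{cos(5t)} = s/(s^2 + 25).
Then apply L{t^2·g(t)} = (-1)^2 d^2/ds^2[G(s)] with G(s) = s/(s^2 + 25):
differentiating 2 times and applying the sign gives 2*s*(s^2 - 75)/(s^2 + 25)^3.

F(s) = 2*s*(s^2 - 75)/(s^2 + 25)^3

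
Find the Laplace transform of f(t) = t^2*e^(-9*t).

2/(s + 9)^3

L{e^(-9t)} = 1/(s + 9).
Then apply L{t^2·g(t)} = (-1)^2 d^2/ds^2[G(s)] with G(s) = 1/(s + 9):
differentiating 2 times and applying the sign gives 2/(s + 9)^3.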